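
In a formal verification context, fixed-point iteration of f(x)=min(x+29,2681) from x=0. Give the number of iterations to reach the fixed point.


Step 1: x=0, cap=2681, increment=29
Step 2: x grows by 29 each step until capped at 2681; fixed point is x=2681
Step 3: iterations = ceil(2681/29) = 93

93


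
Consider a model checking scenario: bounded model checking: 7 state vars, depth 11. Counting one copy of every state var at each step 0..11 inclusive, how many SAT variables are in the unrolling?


BMC unrolls to depth k, creating one copy of each state var for steps 0..k.
Step count = 11 + 1 = 12 (steps 0 through 11)
Vars per step = 7
Total = 7 * 12 = 84

84


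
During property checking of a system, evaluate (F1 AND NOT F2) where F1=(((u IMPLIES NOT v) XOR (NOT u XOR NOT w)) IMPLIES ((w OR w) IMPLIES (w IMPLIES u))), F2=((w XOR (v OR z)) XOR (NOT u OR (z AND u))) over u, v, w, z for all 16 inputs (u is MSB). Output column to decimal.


F1 = (((u IMPLIES NOT v) XOR (NOT u XOR NOT w)) IMPLIES ((w OR w) IMPLIES (w IMPLIES u)))
F2 = ((w XOR (v OR z)) XOR (NOT u OR (z AND u)))
Counterexample to F1=>F2 is where F1=1 and F2=0.
Evaluate each row (bits = u,v,w,z, MSB first):
  row 0 [0000]: F1=1 F2=1 -> F1&~F2 -> 0
  row 1 [0001]: F1=1 F2=0 -> F1&~F2 -> 1
  row 2 [0010]: F1=1 F2=0 -> F1&~F2 -> 1
  row 3 [0011]: F1=1 F2=1 -> F1&~F2 -> 0
  row 4 [0100]: F1=1 F2=0 -> F1&~F2 -> 1
  row 5 [0101]: F1=1 F2=0 -> F1&~F2 -> 1
  row 6 [0110]: F1=1 F2=1 -> F1&~F2 -> 0
  row 7 [0111]: F1=1 F2=1 -> F1&~F2 -> 0
  row 8 [1000]: F1=1 F2=0 -> F1&~F2 -> 1
  row 9 [1001]: F1=1 F2=0 -> F1&~F2 -> 1
  row 10 [1010]: F1=1 F2=1 -> F1&~F2 -> 0
  row 11 [1011]: F1=1 F2=1 -> F1&~F2 -> 0
  row 12 [1100]: F1=1 F2=1 -> F1&~F2 -> 0
  row 13 [1101]: F1=1 F2=0 -> F1&~F2 -> 1
  row 14 [1110]: F1=1 F2=0 -> F1&~F2 -> 1
  row 15 [1111]: F1=1 F2=1 -> F1&~F2 -> 0
Full result column, 4 rows per line (u,v fixed per line; w,z runs 00..11 left to right):
  rows 0-3 [u,v=00]: 0110  = hex 6
  rows 4-7 [u,v=01]: 1100  = hex C
  rows 8-11 [u,v=10]: 1100  = hex C
  rows 12-15 [u,v=11]: 0110  = hex 6
Counterexample vector (row 0 .. row 15) = 0110110011000110
Output column grouped in 4s = 0110 1100 1100 0110 = 0x6CC6
Convert to decimal digit by digit (value = value*16 + digit):
  6 -> 6
  6*16 + 12 (C) = 108
  108*16 + 12 (C) = 1740
  1740*16 + 6 = 27846
Decimal = 27846

27846


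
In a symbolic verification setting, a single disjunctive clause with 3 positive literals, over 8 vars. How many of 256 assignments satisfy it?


Step 1: Total=2^8=256
Step 2: Unsat when all 3 false: 2^5=32
Step 3: Sat=256-32=224

224


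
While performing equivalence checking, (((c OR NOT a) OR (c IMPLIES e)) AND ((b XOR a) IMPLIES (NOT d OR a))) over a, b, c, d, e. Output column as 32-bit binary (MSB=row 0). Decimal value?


Formula: (((c OR NOT a) OR (c IMPLIES e)) AND ((b XOR a) IMPLIES (NOT d OR a))) over a, b, c, d, e (32 rows)
Evaluate each row (bits = a,b,c,d,e, MSB first):
  row 0 [00000]: (((0 OR NOT 0) OR (0 IMPLIES 0)) AND ((0 XOR 0) IMPLIES (NOT 0 OR 0))) -> 1
  row 1 [00001]: (((0 OR NOT 0) OR (0 IMPLIES 1)) AND ((0 XOR 0) IMPLIES (NOT 0 OR 0))) -> 1
  row 2 [00010]: (((0 OR NOT 0) OR (0 IMPLIES 0)) AND ((0 XOR 0) IMPLIES (NOT 1 OR 0))) -> 1
  row 3 [00011]: (((0 OR NOT 0) OR (0 IMPLIES 1)) AND ((0 XOR 0) IMPLIES (NOT 1 OR 0))) -> 1
  row 4 [00100]: (((1 OR NOT 0) OR (1 IMPLIES 0)) AND ((0 XOR 0) IMPLIES (NOT 0 OR 0))) -> 1
  row 5 [00101]: (((1 OR NOT 0) OR (1 IMPLIES 1)) AND ((0 XOR 0) IMPLIES (NOT 0 OR 0))) -> 1
  row 6 [00110]: (((1 OR NOT 0) OR (1 IMPLIES 0)) AND ((0 XOR 0) IMPLIES (NOT 1 OR 0))) -> 1
  row 7 [00111]: (((1 OR NOT 0) OR (1 IMPLIES 1)) AND ((0 XOR 0) IMPLIES (NOT 1 OR 0))) -> 1
  row 8 [01000]: (((0 OR NOT 0) OR (0 IMPLIES 0)) AND ((1 XOR 0) IMPLIES (NOT 0 OR 0))) -> 1
  row 9 [01001]: (((0 OR NOT 0) OR (0 IMPLIES 1)) AND ((1 XOR 0) IMPLIES (NOT 0 OR 0))) -> 1
  row 10 [01010]: (((0 OR NOT 0) OR (0 IMPLIES 0)) AND ((1 XOR 0) IMPLIES (NOT 1 OR 0))) -> 0
  row 11 [01011]: (((0 OR NOT 0) OR (0 IMPLIES 1)) AND ((1 XOR 0) IMPLIES (NOT 1 OR 0))) -> 0
  row 12 [01100]: (((1 OR NOT 0) OR (1 IMPLIES 0)) AND ((1 XOR 0) IMPLIES (NOT 0 OR 0))) -> 1
  row 13 [01101]: (((1 OR NOT 0) OR (1 IMPLIES 1)) AND ((1 XOR 0) IMPLIES (NOT 0 OR 0))) -> 1
  row 14 [01110]: (((1 OR NOT 0) OR (1 IMPLIES 0)) AND ((1 XOR 0) IMPLIES (NOT 1 OR 0))) -> 0
  row 15 [01111]: (((1 OR NOT 0) OR (1 IMPLIES 1)) AND ((1 XOR 0) IMPLIES (NOT 1 OR 0))) -> 0
  row 16 [10000]: (((0 OR NOT 1) OR (0 IMPLIES 0)) AND ((0 XOR 1) IMPLIES (NOT 0 OR 1))) -> 1
  row 17 [10001]: (((0 OR NOT 1) OR (0 IMPLIES 1)) AND ((0 XOR 1) IMPLIES (NOT 0 OR 1))) -> 1
  row 18 [10010]: (((0 OR NOT 1) OR (0 IMPLIES 0)) AND ((0 XOR 1) IMPLIES (NOT 1 OR 1))) -> 1
  row 19 [10011]: (((0 OR NOT 1) OR (0 IMPLIES 1)) AND ((0 XOR 1) IMPLIES (NOT 1 OR 1))) -> 1
  row 20 [10100]: (((1 OR NOT 1) OR (1 IMPLIES 0)) AND ((0 XOR 1) IMPLIES (NOT 0 OR 1))) -> 1
  row 21 [10101]: (((1 OR NOT 1) OR (1 IMPLIES 1)) AND ((0 XOR 1) IMPLIES (NOT 0 OR 1))) -> 1
  row 22 [10110]: (((1 OR NOT 1) OR (1 IMPLIES 0)) AND ((0 XOR 1) IMPLIES (NOT 1 OR 1))) -> 1
  row 23 [10111]: (((1 OR NOT 1) OR (1 IMPLIES 1)) AND ((0 XOR 1) IMPLIES (NOT 1 OR 1))) -> 1
  row 24 [11000]: (((0 OR NOT 1) OR (0 IMPLIES 0)) AND ((1 XOR 1) IMPLIES (NOT 0 OR 1))) -> 1
  row 25 [11001]: (((0 OR NOT 1) OR (0 IMPLIES 1)) AND ((1 XOR 1) IMPLIES (NOT 0 OR 1))) -> 1
  row 26 [11010]: (((0 OR NOT 1) OR (0 IMPLIES 0)) AND ((1 XOR 1) IMPLIES (NOT 1 OR 1))) -> 1
  row 27 [11011]: (((0 OR NOT 1) OR (0 IMPLIES 1)) AND ((1 XOR 1) IMPLIES (NOT 1 OR 1))) -> 1
  row 28 [11100]: (((1 OR NOT 1) OR (1 IMPLIES 0)) AND ((1 XOR 1) IMPLIES (NOT 0 OR 1))) -> 1
  row 29 [11101]: (((1 OR NOT 1) OR (1 IMPLIES 1)) AND ((1 XOR 1) IMPLIES (NOT 0 OR 1))) -> 1
  row 30 [11110]: (((1 OR NOT 1) OR (1 IMPLIES 0)) AND ((1 XOR 1) IMPLIES (NOT 1 OR 1))) -> 1
  row 31 [11111]: (((1 OR NOT 1) OR (1 IMPLIES 1)) AND ((1 XOR 1) IMPLIES (NOT 1 OR 1))) -> 1
Full result column, 4 rows per line (a,b,c fixed per line; d,e runs 00..11 left to right):
  rows 0-3 [a,b,c=000]: 1111  = hex F
  rows 4-7 [a,b,c=001]: 1111  = hex F
  rows 8-11 [a,b,c=010]: 1100  = hex C
  rows 12-15 [a,b,c=011]: 1100  = hex C
  rows 16-19 [a,b,c=100]: 1111  = hex F
  rows 20-23 [a,b,c=101]: 1111  = hex F
  rows 24-27 [a,b,c=110]: 1111  = hex F
  rows 28-31 [a,b,c=111]: 1111  = hex F
Output column (row 0 .. row 31) = 11111111110011001111111111111111
Output column grouped in 4s = 1111 1111 1100 1100 1111 1111 1111 1111 = 0xFFCCFFFF
Convert to decimal digit by digit (value = value*16 + digit):
  F -> 15
  15*16 + 15 (F) = 255
  255*16 + 12 (C) = 4092
  4092*16 + 12 (C) = 65484
  65484*16 + 15 (F) = 1047759
  1047759*16 + 15 (F) = 16764159
  16764159*16 + 15 (F) = 268226559
  268226559*16 + 15 (F) = 4291624959
Decimal = 4291624959

4291624959


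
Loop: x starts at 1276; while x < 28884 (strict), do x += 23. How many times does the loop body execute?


Step 1: x goes from 1276 toward 28884 by 23; the body runs while x<28884, so iterations = ceil((bound-start)/step)
Step 2: Distance=27608
Step 3: ceil(27608/23)=1201

1201


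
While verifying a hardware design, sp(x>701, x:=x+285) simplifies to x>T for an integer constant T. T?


Formula: sp(P, x:=E) = exists old_x. (x = E[old_x/x]) AND P[old_x/x] (old_x is the value of x before the assignment; eliminate old_x by solving x = E[old_x/x] for old_x)
Step 1: Precondition P: x>701, i.e. old_x > 701
Step 2: Assignment gives x = old_x + 285, so old_x = x - 285
Step 3: Substitute into P: x - 285 > 701
Step 4: Simplify: x > 701+285 = 986

986


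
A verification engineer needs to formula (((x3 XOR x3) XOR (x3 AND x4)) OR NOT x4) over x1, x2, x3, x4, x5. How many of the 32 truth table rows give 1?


Formula: (((x3 XOR x3) XOR (x3 AND x4)) OR NOT x4) over 5 vars (32 rows)
Evaluate each row (x1, x2, x3, x4, x5 as bits, MSB first):
  row 0 [00000]: (((0 XOR 0) XOR (0 AND 0)) OR NOT 0) -> 1
  row 1 [00001]: (((0 XOR 0) XOR (0 AND 0)) OR NOT 0) -> 1
  row 2 [00010]: (((0 XOR 0) XOR (0 AND 1)) OR NOT 1) -> 0
  row 3 [00011]: (((0 XOR 0) XOR (0 AND 1)) OR NOT 1) -> 0
  row 4 [00100]: (((1 XOR 1) XOR (1 AND 0)) OR NOT 0) -> 1
  row 5 [00101]: (((1 XOR 1) XOR (1 AND 0)) OR NOT 0) -> 1
  row 6 [00110]: (((1 XOR 1) XOR (1 AND 1)) OR NOT 1) -> 1
  row 7 [00111]: (((1 XOR 1) XOR (1 AND 1)) OR NOT 1) -> 1
  row 8 [01000]: (((0 XOR 0) XOR (0 AND 0)) OR NOT 0) -> 1
  row 9 [01001]: (((0 XOR 0) XOR (0 AND 0)) OR NOT 0) -> 1
  row 10 [01010]: (((0 XOR 0) XOR (0 AND 1)) OR NOT 1) -> 0
  row 11 [01011]: (((0 XOR 0) XOR (0 AND 1)) OR NOT 1) -> 0
  row 12 [01100]: (((1 XOR 1) XOR (1 AND 0)) OR NOT 0) -> 1
  row 13 [01101]: (((1 XOR 1) XOR (1 AND 0)) OR NOT 0) -> 1
  row 14 [01110]: (((1 XOR 1) XOR (1 AND 1)) OR NOT 1) -> 1
  row 15 [01111]: (((1 XOR 1) XOR (1 AND 1)) OR NOT 1) -> 1
  row 16 [10000]: (((0 XOR 0) XOR (0 AND 0)) OR NOT 0) -> 1
  row 17 [10001]: (((0 XOR 0) XOR (0 AND 0)) OR NOT 0) -> 1
  row 18 [10010]: (((0 XOR 0) XOR (0 AND 1)) OR NOT 1) -> 0
  row 19 [10011]: (((0 XOR 0) XOR (0 AND 1)) OR NOT 1) -> 0
  row 20 [10100]: (((1 XOR 1) XOR (1 AND 0)) OR NOT 0) -> 1
  row 21 [10101]: (((1 XOR 1) XOR (1 AND 0)) OR NOT 0) -> 1
  row 22 [10110]: (((1 XOR 1) XOR (1 AND 1)) OR NOT 1) -> 1
  row 23 [10111]: (((1 XOR 1) XOR (1 AND 1)) OR NOT 1) -> 1
  row 24 [11000]: (((0 XOR 0) XOR (0 AND 0)) OR NOT 0) -> 1
  row 25 [11001]: (((0 XOR 0) XOR (0 AND 0)) OR NOT 0) -> 1
  row 26 [11010]: (((0 XOR 0) XOR (0 AND 1)) OR NOT 1) -> 0
  row 27 [11011]: (((0 XOR 0) XOR (0 AND 1)) OR NOT 1) -> 0
  row 28 [11100]: (((1 XOR 1) XOR (1 AND 0)) OR NOT 0) -> 1
  row 29 [11101]: (((1 XOR 1) XOR (1 AND 0)) OR NOT 0) -> 1
  row 30 [11110]: (((1 XOR 1) XOR (1 AND 1)) OR NOT 1) -> 1
  row 31 [11111]: (((1 XOR 1) XOR (1 AND 1)) OR NOT 1) -> 1
Full result column, 8 rows per line (x1,x2 fixed per line; x3,x4,x5 runs 000..111 left to right):
  rows 0-7 [x1,x2=00]: 11001111  (ones: 6)
  rows 8-15 [x1,x2=01]: 11001111  (ones: 6)
  rows 16-23 [x1,x2=10]: 11001111  (ones: 6)
  rows 24-31 [x1,x2=11]: 11001111  (ones: 6)
Count of 1-rows = 6+6+6+6 = 24

24


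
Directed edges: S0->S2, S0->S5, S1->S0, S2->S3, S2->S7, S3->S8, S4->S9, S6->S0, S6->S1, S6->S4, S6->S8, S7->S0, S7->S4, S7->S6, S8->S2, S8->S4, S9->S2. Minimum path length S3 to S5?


BFS layer-by-layer from S3:
  dist 0: {S3}
  dist 1: {S8}
  dist 2: {S2, S4}
  dist 3: {S7, S9}
  dist 4: {S0, S6}
  dist 5: {S1, S5}
  -> S5 reached at distance 5
Shortest path length = 5

5


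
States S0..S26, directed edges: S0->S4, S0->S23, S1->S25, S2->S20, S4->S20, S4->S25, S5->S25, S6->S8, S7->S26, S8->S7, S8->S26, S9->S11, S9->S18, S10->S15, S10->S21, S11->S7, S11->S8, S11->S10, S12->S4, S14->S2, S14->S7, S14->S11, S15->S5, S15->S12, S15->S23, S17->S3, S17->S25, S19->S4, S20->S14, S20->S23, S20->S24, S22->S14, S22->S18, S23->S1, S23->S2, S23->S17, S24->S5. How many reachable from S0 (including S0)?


BFS from S0:
  layer 0: {S0}
  layer 1: {S4, S23}
  layer 2: {S1, S2, S17, S20, S25}
  layer 3: {S3, S14, S24}
  layer 4: {S5, S7, S11}
  layer 5: {S8, S10, S26}
  layer 6: {S15, S21}
  layer 7: {S12}
Reachable set: {S0, S1, S2, S3, S4, S5, S7, S8, S10, S11, S12, S14, S15, S17, S20, S21, S23, S24, S25, S26}
Count = 20

20


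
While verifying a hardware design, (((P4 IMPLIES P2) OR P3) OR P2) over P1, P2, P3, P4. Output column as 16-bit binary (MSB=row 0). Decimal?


Formula: (((P4 IMPLIES P2) OR P3) OR P2) over P1, P2, P3, P4 (16 rows)
Evaluate each row (bits = P1,P2,P3,P4, MSB first):
  row 0 [0000]: (((0 IMPLIES 0) OR 0) OR 0) -> 1
  row 1 [0001]: (((1 IMPLIES 0) OR 0) OR 0) -> 0
  row 2 [0010]: (((0 IMPLIES 0) OR 1) OR 0) -> 1
  row 3 [0011]: (((1 IMPLIES 0) OR 1) OR 0) -> 1
  row 4 [0100]: (((0 IMPLIES 1) OR 0) OR 1) -> 1
  row 5 [0101]: (((1 IMPLIES 1) OR 0) OR 1) -> 1
  row 6 [0110]: (((0 IMPLIES 1) OR 1) OR 1) -> 1
  row 7 [0111]: (((1 IMPLIES 1) OR 1) OR 1) -> 1
  row 8 [1000]: (((0 IMPLIES 0) OR 0) OR 0) -> 1
  row 9 [1001]: (((1 IMPLIES 0) OR 0) OR 0) -> 0
  row 10 [1010]: (((0 IMPLIES 0) OR 1) OR 0) -> 1
  row 11 [1011]: (((1 IMPLIES 0) OR 1) OR 0) -> 1
  row 12 [1100]: (((0 IMPLIES 1) OR 0) OR 1) -> 1
  row 13 [1101]: (((1 IMPLIES 1) OR 0) OR 1) -> 1
  row 14 [1110]: (((0 IMPLIES 1) OR 1) OR 1) -> 1
  row 15 [1111]: (((1 IMPLIES 1) OR 1) OR 1) -> 1
Full result column, 4 rows per line (P1,P2 fixed per line; P3,P4 runs 00..11 left to right):
  rows 0-3 [P1,P2=00]: 1011  = hex B
  rows 4-7 [P1,P2=01]: 1111  = hex F
  rows 8-11 [P1,P2=10]: 1011  = hex B
  rows 12-15 [P1,P2=11]: 1111  = hex F
Output column (row 0 .. row 15) = 1011111110111111
Output column grouped in 4s = 1011 1111 1011 1111 = 0xBFBF
Convert to decimal digit by digit (value = value*16 + digit):
  B -> 11
  11*16 + 15 (F) = 191
  191*16 + 11 (B) = 3067
  3067*16 + 15 (F) = 49087
Decimal = 49087

49087


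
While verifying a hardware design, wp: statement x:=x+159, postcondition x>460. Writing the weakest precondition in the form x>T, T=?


Formula: wp(x:=E, P) = P[E/x] (substitute E for x in postcondition)
Step 1: Postcondition: x>460
Step 2: Substitute x+159 for x: x+159>460
Step 3: Solve for x: x > 460-159 = 301

301


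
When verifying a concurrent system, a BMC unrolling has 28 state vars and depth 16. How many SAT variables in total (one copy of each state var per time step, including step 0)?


BMC unrolls to depth k, creating one copy of each state var for steps 0..k.
Step count = 16 + 1 = 17 (steps 0 through 16)
Vars per step = 28
Total = 28 * 17 = 476

476


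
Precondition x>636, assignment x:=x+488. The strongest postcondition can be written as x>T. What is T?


Formula: sp(P, x:=E) = exists old_x. (x = E[old_x/x]) AND P[old_x/x] (old_x is the value of x before the assignment; eliminate old_x by solving x = E[old_x/x] for old_x)
Step 1: Precondition P: x>636, i.e. old_x > 636
Step 2: Assignment gives x = old_x + 488, so old_x = x - 488
Step 3: Substitute into P: x - 488 > 636
Step 4: Simplify: x > 636+488 = 1124

1124


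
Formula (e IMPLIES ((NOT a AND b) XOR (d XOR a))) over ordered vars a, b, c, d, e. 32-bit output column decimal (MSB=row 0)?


Formula: (e IMPLIES ((NOT a AND b) XOR (d XOR a))) over a, b, c, d, e (32 rows)
Evaluate each row (bits = a,b,c,d,e, MSB first):
  row 0 [00000]: (0 IMPLIES ((NOT 0 AND 0) XOR (0 XOR 0))) -> 1
  row 1 [00001]: (1 IMPLIES ((NOT 0 AND 0) XOR (0 XOR 0))) -> 0
  row 2 [00010]: (0 IMPLIES ((NOT 0 AND 0) XOR (1 XOR 0))) -> 1
  row 3 [00011]: (1 IMPLIES ((NOT 0 AND 0) XOR (1 XOR 0))) -> 1
  row 4 [00100]: (0 IMPLIES ((NOT 0 AND 0) XOR (0 XOR 0))) -> 1
  row 5 [00101]: (1 IMPLIES ((NOT 0 AND 0) XOR (0 XOR 0))) -> 0
  row 6 [00110]: (0 IMPLIES ((NOT 0 AND 0) XOR (1 XOR 0))) -> 1
  row 7 [00111]: (1 IMPLIES ((NOT 0 AND 0) XOR (1 XOR 0))) -> 1
  row 8 [01000]: (0 IMPLIES ((NOT 0 AND 1) XOR (0 XOR 0))) -> 1
  row 9 [01001]: (1 IMPLIES ((NOT 0 AND 1) XOR (0 XOR 0))) -> 1
  row 10 [01010]: (0 IMPLIES ((NOT 0 AND 1) XOR (1 XOR 0))) -> 1
  row 11 [01011]: (1 IMPLIES ((NOT 0 AND 1) XOR (1 XOR 0))) -> 0
  row 12 [01100]: (0 IMPLIES ((NOT 0 AND 1) XOR (0 XOR 0))) -> 1
  row 13 [01101]: (1 IMPLIES ((NOT 0 AND 1) XOR (0 XOR 0))) -> 1
  row 14 [01110]: (0 IMPLIES ((NOT 0 AND 1) XOR (1 XOR 0))) -> 1
  row 15 [01111]: (1 IMPLIES ((NOT 0 AND 1) XOR (1 XOR 0))) -> 0
  row 16 [10000]: (0 IMPLIES ((NOT 1 AND 0) XOR (0 XOR 1))) -> 1
  row 17 [10001]: (1 IMPLIES ((NOT 1 AND 0) XOR (0 XOR 1))) -> 1
  row 18 [10010]: (0 IMPLIES ((NOT 1 AND 0) XOR (1 XOR 1))) -> 1
  row 19 [10011]: (1 IMPLIES ((NOT 1 AND 0) XOR (1 XOR 1))) -> 0
  row 20 [10100]: (0 IMPLIES ((NOT 1 AND 0) XOR (0 XOR 1))) -> 1
  row 21 [10101]: (1 IMPLIES ((NOT 1 AND 0) XOR (0 XOR 1))) -> 1
  row 22 [10110]: (0 IMPLIES ((NOT 1 AND 0) XOR (1 XOR 1))) -> 1
  row 23 [10111]: (1 IMPLIES ((NOT 1 AND 0) XOR (1 XOR 1))) -> 0
  row 24 [11000]: (0 IMPLIES ((NOT 1 AND 1) XOR (0 XOR 1))) -> 1
  row 25 [11001]: (1 IMPLIES ((NOT 1 AND 1) XOR (0 XOR 1))) -> 1
  row 26 [11010]: (0 IMPLIES ((NOT 1 AND 1) XOR (1 XOR 1))) -> 1
  row 27 [11011]: (1 IMPLIES ((NOT 1 AND 1) XOR (1 XOR 1))) -> 0
  row 28 [11100]: (0 IMPLIES ((NOT 1 AND 1) XOR (0 XOR 1))) -> 1
  row 29 [11101]: (1 IMPLIES ((NOT 1 AND 1) XOR (0 XOR 1))) -> 1
  row 30 [11110]: (0 IMPLIES ((NOT 1 AND 1) XOR (1 XOR 1))) -> 1
  row 31 [11111]: (1 IMPLIES ((NOT 1 AND 1) XOR (1 XOR 1))) -> 0
Full result column, 4 rows per line (a,b,c fixed per line; d,e runs 00..11 left to right):
  rows 0-3 [a,b,c=000]: 1011  = hex B
  rows 4-7 [a,b,c=001]: 1011  = hex B
  rows 8-11 [a,b,c=010]: 1110  = hex E
  rows 12-15 [a,b,c=011]: 1110  = hex E
  rows 16-19 [a,b,c=100]: 1110  = hex E
  rows 20-23 [a,b,c=101]: 1110  = hex E
  rows 24-27 [a,b,c=110]: 1110  = hex E
  rows 28-31 [a,b,c=111]: 1110  = hex E
Output column (row 0 .. row 31) = 10111011111011101110111011101110
Output column grouped in 4s = 1011 1011 1110 1110 1110 1110 1110 1110 = 0xBBEEEEEE
Convert to decimal digit by digit (value = value*16 + digit):
  B -> 11
  11*16 + 11 (B) = 187
  187*16 + 14 (E) = 3006
  3006*16 + 14 (E) = 48110
  48110*16 + 14 (E) = 769774
  769774*16 + 14 (E) = 12316398
  12316398*16 + 14 (E) = 197062382
  197062382*16 + 14 (E) = 3152998126
Decimal = 3152998126

3152998126


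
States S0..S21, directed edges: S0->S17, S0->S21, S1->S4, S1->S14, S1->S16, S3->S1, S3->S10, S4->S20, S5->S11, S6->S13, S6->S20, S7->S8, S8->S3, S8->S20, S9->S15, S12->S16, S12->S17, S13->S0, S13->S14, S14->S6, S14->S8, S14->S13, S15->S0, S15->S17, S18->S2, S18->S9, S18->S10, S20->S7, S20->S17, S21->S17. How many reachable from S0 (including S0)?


BFS from S0:
  layer 0: {S0}
  layer 1: {S17, S21}
Reachable set: {S0, S17, S21}
Count = 3

3


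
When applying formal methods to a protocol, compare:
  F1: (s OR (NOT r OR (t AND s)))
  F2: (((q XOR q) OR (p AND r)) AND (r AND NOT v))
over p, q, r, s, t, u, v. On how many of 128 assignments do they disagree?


F1 = (s OR (NOT r OR (t AND s)))
F2 = (((q XOR q) OR (p AND r)) AND (r AND NOT v))
Evaluate both on each of 128 rows (bits = p,q,r,s,t,u,v):
  row 0 [0000000]: F1=1 F2=0 (differ) -> 1
  row 1 [0000001]: F1=1 F2=0 (differ) -> 1
  row 2 [0000010]: F1=1 F2=0 (differ) -> 1
  row 3 [0000011]: F1=1 F2=0 (differ) -> 1
  row 4 [0000100]: F1=1 F2=0 (differ) -> 1
  (every remaining row is evaluated the same way; all 128 results are listed next)
Full result column, 8 rows per line (p,q,r,s fixed per line; t,u,v runs 000..111 left to right):
  rows 0-7 [p,q,r,s=0000]: 11111111  (ones: 8)
  rows 8-15 [p,q,r,s=0001]: 11111111  (ones: 8)
  rows 16-23 [p,q,r,s=0010]: 00000000  (ones: 0)
  rows 24-31 [p,q,r,s=0011]: 11111111  (ones: 8)
  rows 32-39 [p,q,r,s=0100]: 11111111  (ones: 8)
  rows 40-47 [p,q,r,s=0101]: 11111111  (ones: 8)
  rows 48-55 [p,q,r,s=0110]: 00000000  (ones: 0)
  rows 56-63 [p,q,r,s=0111]: 11111111  (ones: 8)
  rows 64-71 [p,q,r,s=1000]: 11111111  (ones: 8)
  rows 72-79 [p,q,r,s=1001]: 11111111  (ones: 8)
  rows 80-87 [p,q,r,s=1010]: 10101010  (ones: 4)
  rows 88-95 [p,q,r,s=1011]: 01010101  (ones: 4)
  rows 96-103 [p,q,r,s=1100]: 11111111  (ones: 8)
  rows 104-111 [p,q,r,s=1101]: 11111111  (ones: 8)
  rows 112-119 [p,q,r,s=1110]: 10101010  (ones: 4)
  rows 120-127 [p,q,r,s=1111]: 01010101  (ones: 4)
Disagreements = 8+8+0+8+8+8+0+8+8+8+4+4+8+8+4+4 = 96

96


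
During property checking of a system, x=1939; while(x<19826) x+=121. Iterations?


Step 1: x goes from 1939 toward 19826 by 121; the body runs while x<19826, so iterations = ceil((bound-start)/step)
Step 2: Distance=17887
Step 3: ceil(17887/121)=148

148


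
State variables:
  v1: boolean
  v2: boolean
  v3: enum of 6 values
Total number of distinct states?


State space = product of domain sizes of all variables.
Domain sizes:
  v1 (boolean): 2
  v2 (boolean): 2
  v3 (enum of 6 values): 6
Product = 2 * 2 * 6 = 24

24


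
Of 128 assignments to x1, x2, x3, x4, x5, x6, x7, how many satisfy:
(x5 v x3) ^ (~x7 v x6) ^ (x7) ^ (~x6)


CNF with 4 clauses over 7 vars (128 assignments).
An assignment satisfies CNF iff every clause has >=1 true literal.
Check each row (bits = x1,x2,x3,x4,x5,x6,x7; clause T/F shown):
  row 0 [0000000]: clauses=FTFT -> 0
  row 1 [0000001]: clauses=FFTT -> 0
  row 2 [0000010]: clauses=FTFF -> 0
  row 3 [0000011]: clauses=FTTF -> 0
  row 4 [0000100]: clauses=TTFT -> 0
  (every remaining row is evaluated the same way; all 128 results are listed next)
Full result column, 8 rows per line (x1,x2,x3,x4 fixed per line; x5,x6,x7 runs 000..111 left to right):
  rows 0-7 [x1,x2,x3,x4=0000]: 00000000  (ones: 0)
  rows 8-15 [x1,x2,x3,x4=0001]: 00000000  (ones: 0)
  rows 16-23 [x1,x2,x3,x4=0010]: 00000000  (ones: 0)
  rows 24-31 [x1,x2,x3,x4=0011]: 00000000  (ones: 0)
  rows 32-39 [x1,x2,x3,x4=0100]: 00000000  (ones: 0)
  rows 40-47 [x1,x2,x3,x4=0101]: 00000000  (ones: 0)
  rows 48-55 [x1,x2,x3,x4=0110]: 00000000  (ones: 0)
  rows 56-63 [x1,x2,x3,x4=0111]: 00000000  (ones: 0)
  rows 64-71 [x1,x2,x3,x4=1000]: 00000000  (ones: 0)
  rows 72-79 [x1,x2,x3,x4=1001]: 00000000  (ones: 0)
  rows 80-87 [x1,x2,x3,x4=1010]: 00000000  (ones: 0)
  rows 88-95 [x1,x2,x3,x4=1011]: 00000000  (ones: 0)
  rows 96-103 [x1,x2,x3,x4=1100]: 00000000  (ones: 0)
  rows 104-111 [x1,x2,x3,x4=1101]: 00000000  (ones: 0)
  rows 112-119 [x1,x2,x3,x4=1110]: 00000000  (ones: 0)
  rows 120-127 [x1,x2,x3,x4=1111]: 00000000  (ones: 0)
Satisfying assignments = 0+0+0+0+0+0+0+0+0+0+0+0+0+0+0+0 = 0

0


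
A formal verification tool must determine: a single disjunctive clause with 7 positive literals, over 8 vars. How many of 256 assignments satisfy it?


Step 1: Total=2^8=256
Step 2: Unsat when all 7 false: 2^1=2
Step 3: Sat=256-2=254

254


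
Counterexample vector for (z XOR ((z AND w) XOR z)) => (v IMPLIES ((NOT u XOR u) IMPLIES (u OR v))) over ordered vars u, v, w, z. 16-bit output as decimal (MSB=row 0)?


F1 = (z XOR ((z AND w) XOR z))
F2 = (v IMPLIES ((NOT u XOR u) IMPLIES (u OR v)))
Counterexample to F1=>F2 is where F1=1 and F2=0.
Evaluate each row (bits = u,v,w,z, MSB first):
  row 0 [0000]: F1=0 F2=1 -> F1&~F2 -> 0
  row 1 [0001]: F1=0 F2=1 -> F1&~F2 -> 0
  row 2 [0010]: F1=0 F2=1 -> F1&~F2 -> 0
  row 3 [0011]: F1=1 F2=1 -> F1&~F2 -> 0
  row 4 [0100]: F1=0 F2=1 -> F1&~F2 -> 0
  row 5 [0101]: F1=0 F2=1 -> F1&~F2 -> 0
  row 6 [0110]: F1=0 F2=1 -> F1&~F2 -> 0
  row 7 [0111]: F1=1 F2=1 -> F1&~F2 -> 0
  row 8 [1000]: F1=0 F2=1 -> F1&~F2 -> 0
  row 9 [1001]: F1=0 F2=1 -> F1&~F2 -> 0
  row 10 [1010]: F1=0 F2=1 -> F1&~F2 -> 0
  row 11 [1011]: F1=1 F2=1 -> F1&~F2 -> 0
  row 12 [1100]: F1=0 F2=1 -> F1&~F2 -> 0
  row 13 [1101]: F1=0 F2=1 -> F1&~F2 -> 0
  row 14 [1110]: F1=0 F2=1 -> F1&~F2 -> 0
  row 15 [1111]: F1=1 F2=1 -> F1&~F2 -> 0
Full result column, 4 rows per line (u,v fixed per line; w,z runs 00..11 left to right):
  rows 0-3 [u,v=00]: 0000  = hex 0
  rows 4-7 [u,v=01]: 0000  = hex 0
  rows 8-11 [u,v=10]: 0000  = hex 0
  rows 12-15 [u,v=11]: 0000  = hex 0
Counterexample vector (row 0 .. row 15) = 0000000000000000
Output column grouped in 4s = 0000 0000 0000 0000 = 0x0000
Convert to decimal digit by digit (value = value*16 + digit):
  0 -> 0
  0*16 + 0 = 0
  0*16 + 0 = 0
  0*16 + 0 = 0
Decimal = 0

0


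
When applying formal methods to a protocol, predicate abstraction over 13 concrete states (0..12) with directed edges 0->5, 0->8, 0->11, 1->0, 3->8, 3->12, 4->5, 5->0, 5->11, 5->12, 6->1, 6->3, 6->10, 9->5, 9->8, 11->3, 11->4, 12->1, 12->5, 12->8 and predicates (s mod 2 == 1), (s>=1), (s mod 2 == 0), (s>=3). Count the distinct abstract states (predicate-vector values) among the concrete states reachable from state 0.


BFS from 0:
Concrete reachable: {0, 1, 3, 4, 5, 8, 11, 12}
Abstract via predicates (s mod 2 == 1), (s>=1), (s mod 2 == 0), (s>=3):
  (0,0,1,0) <- {0}
  (0,1,1,1) <- {4, 8, 12}
  (1,1,0,0) <- {1}
  (1,1,0,1) <- {3, 5, 11}
Distinct abstract states = 4

4


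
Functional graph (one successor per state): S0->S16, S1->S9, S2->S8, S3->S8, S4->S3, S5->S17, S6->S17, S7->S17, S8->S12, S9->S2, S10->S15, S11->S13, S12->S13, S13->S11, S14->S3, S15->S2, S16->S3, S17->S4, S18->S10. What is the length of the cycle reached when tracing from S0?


Trace from S0 until a state repeats:
  S0 -> S16 -> S3 -> S8 -> S12 -> S13 -> S11 -> S13
S13 first seen at step 5, revisited at step 7.
Cycle length = 7 - 5 = 2

2


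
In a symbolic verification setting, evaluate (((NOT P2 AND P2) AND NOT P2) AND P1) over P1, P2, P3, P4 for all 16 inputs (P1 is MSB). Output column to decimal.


Formula: (((NOT P2 AND P2) AND NOT P2) AND P1) over P1, P2, P3, P4 (16 rows)
Evaluate each row (bits = P1,P2,P3,P4, MSB first):
  row 0 [0000]: (((NOT 0 AND 0) AND NOT 0) AND 0) -> 0
  row 1 [0001]: (((NOT 0 AND 0) AND NOT 0) AND 0) -> 0
  row 2 [0010]: (((NOT 0 AND 0) AND NOT 0) AND 0) -> 0
  row 3 [0011]: (((NOT 0 AND 0) AND NOT 0) AND 0) -> 0
  row 4 [0100]: (((NOT 1 AND 1) AND NOT 1) AND 0) -> 0
  row 5 [0101]: (((NOT 1 AND 1) AND NOT 1) AND 0) -> 0
  row 6 [0110]: (((NOT 1 AND 1) AND NOT 1) AND 0) -> 0
  row 7 [0111]: (((NOT 1 AND 1) AND NOT 1) AND 0) -> 0
  row 8 [1000]: (((NOT 0 AND 0) AND NOT 0) AND 1) -> 0
  row 9 [1001]: (((NOT 0 AND 0) AND NOT 0) AND 1) -> 0
  row 10 [1010]: (((NOT 0 AND 0) AND NOT 0) AND 1) -> 0
  row 11 [1011]: (((NOT 0 AND 0) AND NOT 0) AND 1) -> 0
  row 12 [1100]: (((NOT 1 AND 1) AND NOT 1) AND 1) -> 0
  row 13 [1101]: (((NOT 1 AND 1) AND NOT 1) AND 1) -> 0
  row 14 [1110]: (((NOT 1 AND 1) AND NOT 1) AND 1) -> 0
  row 15 [1111]: (((NOT 1 AND 1) AND NOT 1) AND 1) -> 0
Full result column, 4 rows per line (P1,P2 fixed per line; P3,P4 runs 00..11 left to right):
  rows 0-3 [P1,P2=00]: 0000  = hex 0
  rows 4-7 [P1,P2=01]: 0000  = hex 0
  rows 8-11 [P1,P2=10]: 0000  = hex 0
  rows 12-15 [P1,P2=11]: 0000  = hex 0
Output column (row 0 .. row 15) = 0000000000000000
Output column grouped in 4s = 0000 0000 0000 0000 = 0x0000
Convert to decimal digit by digit (value = value*16 + digit):
  0 -> 0
  0*16 + 0 = 0
  0*16 + 0 = 0
  0*16 + 0 = 0
Decimal = 0

0


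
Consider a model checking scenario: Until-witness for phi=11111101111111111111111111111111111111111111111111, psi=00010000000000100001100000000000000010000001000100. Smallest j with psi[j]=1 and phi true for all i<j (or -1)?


(phi U psi) at 0: need smallest j with psi[j]=1 and phi[i]=1 for all i in [0,j).
Scan from step 0:
  step 0: phi=1, psi=0 -> continue
  step 1: phi=1, psi=0 -> continue
  step 2: phi=1, psi=0 -> continue
  step 3: psi=1 and phi held for [0,3) -> witness found
Witness step = 3

3


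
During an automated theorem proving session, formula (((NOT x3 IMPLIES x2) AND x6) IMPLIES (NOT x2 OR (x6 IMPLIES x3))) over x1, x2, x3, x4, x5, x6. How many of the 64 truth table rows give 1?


Formula: (((NOT x3 IMPLIES x2) AND x6) IMPLIES (NOT x2 OR (x6 IMPLIES x3))) over 6 vars (64 rows)
Evaluate each row (x1, x2, x3, x4, x5, x6 as bits, MSB first):
  row 0 [000000]: (((NOT 0 IMPLIES 0) AND 0) IMPLIES (NOT 0 OR (0 IMPLIES 0))) -> 1
  row 1 [000001]: (((NOT 0 IMPLIES 0) AND 1) IMPLIES (NOT 0 OR (1 IMPLIES 0))) -> 1
  row 2 [000010]: (((NOT 0 IMPLIES 0) AND 0) IMPLIES (NOT 0 OR (0 IMPLIES 0))) -> 1
  row 3 [000011]: (((NOT 0 IMPLIES 0) AND 1) IMPLIES (NOT 0 OR (1 IMPLIES 0))) -> 1
  row 4 [000100]: (((NOT 0 IMPLIES 0) AND 0) IMPLIES (NOT 0 OR (0 IMPLIES 0))) -> 1
  (every remaining row is evaluated the same way; all 64 results are listed next)
Full result column, 8 rows per line (x1,x2,x3 fixed per line; x4,x5,x6 runs 000..111 left to right):
  rows 0-7 [x1,x2,x3=000]: 11111111  (ones: 8)
  rows 8-15 [x1,x2,x3=001]: 11111111  (ones: 8)
  rows 16-23 [x1,x2,x3=010]: 10101010  (ones: 4)
  rows 24-31 [x1,x2,x3=011]: 11111111  (ones: 8)
  rows 32-39 [x1,x2,x3=100]: 11111111  (ones: 8)
  rows 40-47 [x1,x2,x3=101]: 11111111  (ones: 8)
  rows 48-55 [x1,x2,x3=110]: 10101010  (ones: 4)
  rows 56-63 [x1,x2,x3=111]: 11111111  (ones: 8)
Count of 1-rows = 8+8+4+8+8+8+4+8 = 56

56


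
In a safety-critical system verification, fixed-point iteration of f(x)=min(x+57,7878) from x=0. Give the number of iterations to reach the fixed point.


Step 1: x=0, cap=7878, increment=57
Step 2: x grows by 57 each step until capped at 7878; fixed point is x=7878
Step 3: iterations = ceil(7878/57) = 139

139


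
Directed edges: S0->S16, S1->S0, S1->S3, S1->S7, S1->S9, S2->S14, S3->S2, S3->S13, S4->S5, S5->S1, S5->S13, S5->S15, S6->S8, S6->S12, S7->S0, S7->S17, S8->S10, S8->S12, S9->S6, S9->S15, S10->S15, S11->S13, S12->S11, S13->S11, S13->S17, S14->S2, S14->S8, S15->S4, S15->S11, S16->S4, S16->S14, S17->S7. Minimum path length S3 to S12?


BFS layer-by-layer from S3:
  dist 0: {S3}
  dist 1: {S2, S13}
  dist 2: {S11, S14, S17}
  dist 3: {S7, S8}
  dist 4: {S0, S10, S12}
  -> S12 reached at distance 4
Shortest path length = 4

4


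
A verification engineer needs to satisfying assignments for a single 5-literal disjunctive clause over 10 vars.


Step 1: Total=2^10=1024
Step 2: Unsat when all 5 false: 2^5=32
Step 3: Sat=1024-32=992

992


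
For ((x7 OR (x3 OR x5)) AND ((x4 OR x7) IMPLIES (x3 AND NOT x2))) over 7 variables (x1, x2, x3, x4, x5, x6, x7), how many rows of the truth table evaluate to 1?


Formula: ((x7 OR (x3 OR x5)) AND ((x4 OR x7) IMPLIES (x3 AND NOT x2))) over 7 vars (128 rows)
Evaluate each row (x1, x2, x3, x4, x5, x6, x7 as bits, MSB first):
  row 0 [0000000]: ((0 OR (0 OR 0)) AND ((0 OR 0) IMPLIES (0 AND NOT 0))) -> 0
  row 1 [0000001]: ((1 OR (0 OR 0)) AND ((0 OR 1) IMPLIES (0 AND NOT 0))) -> 0
  row 2 [0000010]: ((0 OR (0 OR 0)) AND ((0 OR 0) IMPLIES (0 AND NOT 0))) -> 0
  row 3 [0000011]: ((1 OR (0 OR 0)) AND ((0 OR 1) IMPLIES (0 AND NOT 0))) -> 0
  row 4 [0000100]: ((0 OR (0 OR 1)) AND ((0 OR 0) IMPLIES (0 AND NOT 0))) -> 1
  (every remaining row is evaluated the same way; all 128 results are listed next)
Full result column, 8 rows per line (x1,x2,x3,x4 fixed per line; x5,x6,x7 runs 000..111 left to right):
  rows 0-7 [x1,x2,x3,x4=0000]: 00001010  (ones: 2)
  rows 8-15 [x1,x2,x3,x4=0001]: 00000000  (ones: 0)
  rows 16-23 [x1,x2,x3,x4=0010]: 11111111  (ones: 8)
  rows 24-31 [x1,x2,x3,x4=0011]: 11111111  (ones: 8)
  rows 32-39 [x1,x2,x3,x4=0100]: 00001010  (ones: 2)
  rows 40-47 [x1,x2,x3,x4=0101]: 00000000  (ones: 0)
  rows 48-55 [x1,x2,x3,x4=0110]: 10101010  (ones: 4)
  rows 56-63 [x1,x2,x3,x4=0111]: 00000000  (ones: 0)
  rows 64-71 [x1,x2,x3,x4=1000]: 00001010  (ones: 2)
  rows 72-79 [x1,x2,x3,x4=1001]: 00000000  (ones: 0)
  rows 80-87 [x1,x2,x3,x4=1010]: 11111111  (ones: 8)
  rows 88-95 [x1,x2,x3,x4=1011]: 11111111  (ones: 8)
  rows 96-103 [x1,x2,x3,x4=1100]: 00001010  (ones: 2)
  rows 104-111 [x1,x2,x3,x4=1101]: 00000000  (ones: 0)
  rows 112-119 [x1,x2,x3,x4=1110]: 10101010  (ones: 4)
  rows 120-127 [x1,x2,x3,x4=1111]: 00000000  (ones: 0)
Count of 1-rows = 2+0+8+8+2+0+4+0+2+0+8+8+2+0+4+0 = 48

48


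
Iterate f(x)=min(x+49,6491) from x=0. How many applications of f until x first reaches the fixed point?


Step 1: x=0, cap=6491, increment=49
Step 2: x grows by 49 each step until capped at 6491; fixed point is x=6491
Step 3: iterations = ceil(6491/49) = 133

133


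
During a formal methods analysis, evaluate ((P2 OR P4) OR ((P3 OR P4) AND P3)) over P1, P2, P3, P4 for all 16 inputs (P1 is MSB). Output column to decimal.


Formula: ((P2 OR P4) OR ((P3 OR P4) AND P3)) over P1, P2, P3, P4 (16 rows)
Evaluate each row (bits = P1,P2,P3,P4, MSB first):
  row 0 [0000]: ((0 OR 0) OR ((0 OR 0) AND 0)) -> 0
  row 1 [0001]: ((0 OR 1) OR ((0 OR 1) AND 0)) -> 1
  row 2 [0010]: ((0 OR 0) OR ((1 OR 0) AND 1)) -> 1
  row 3 [0011]: ((0 OR 1) OR ((1 OR 1) AND 1)) -> 1
  row 4 [0100]: ((1 OR 0) OR ((0 OR 0) AND 0)) -> 1
  row 5 [0101]: ((1 OR 1) OR ((0 OR 1) AND 0)) -> 1
  row 6 [0110]: ((1 OR 0) OR ((1 OR 0) AND 1)) -> 1
  row 7 [0111]: ((1 OR 1) OR ((1 OR 1) AND 1)) -> 1
  row 8 [1000]: ((0 OR 0) OR ((0 OR 0) AND 0)) -> 0
  row 9 [1001]: ((0 OR 1) OR ((0 OR 1) AND 0)) -> 1
  row 10 [1010]: ((0 OR 0) OR ((1 OR 0) AND 1)) -> 1
  row 11 [1011]: ((0 OR 1) OR ((1 OR 1) AND 1)) -> 1
  row 12 [1100]: ((1 OR 0) OR ((0 OR 0) AND 0)) -> 1
  row 13 [1101]: ((1 OR 1) OR ((0 OR 1) AND 0)) -> 1
  row 14 [1110]: ((1 OR 0) OR ((1 OR 0) AND 1)) -> 1
  row 15 [1111]: ((1 OR 1) OR ((1 OR 1) AND 1)) -> 1
Full result column, 4 rows per line (P1,P2 fixed per line; P3,P4 runs 00..11 left to right):
  rows 0-3 [P1,P2=00]: 0111  = hex 7
  rows 4-7 [P1,P2=01]: 1111  = hex F
  rows 8-11 [P1,P2=10]: 0111  = hex 7
  rows 12-15 [P1,P2=11]: 1111  = hex F
Output column (row 0 .. row 15) = 0111111101111111
Output column grouped in 4s = 0111 1111 0111 1111 = 0x7F7F
Convert to decimal digit by digit (value = value*16 + digit):
  7 -> 7
  7*16 + 15 (F) = 127
  127*16 + 7 = 2039
  2039*16 + 15 (F) = 32639
Decimal = 32639

32639


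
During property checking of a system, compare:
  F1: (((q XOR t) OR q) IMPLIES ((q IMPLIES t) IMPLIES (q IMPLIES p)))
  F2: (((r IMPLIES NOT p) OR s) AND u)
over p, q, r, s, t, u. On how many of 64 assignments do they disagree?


F1 = (((q XOR t) OR q) IMPLIES ((q IMPLIES t) IMPLIES (q IMPLIES p)))
F2 = (((r IMPLIES NOT p) OR s) AND u)
Evaluate both on each of 64 rows (bits = p,q,r,s,t,u):
  row 0 [000000]: F1=1 F2=0 (differ) -> 1
  row 1 [000001]: F1=1 F2=1 -> 0
  row 2 [000010]: F1=1 F2=0 (differ) -> 1
  row 3 [000011]: F1=1 F2=1 -> 0
  row 4 [000100]: F1=1 F2=0 (differ) -> 1
  (every remaining row is evaluated the same way; all 64 results are listed next)
Full result column, 8 rows per line (p,q,r fixed per line; s,t,u runs 000..111 left to right):
  rows 0-7 [p,q,r=000]: 10101010  (ones: 4)
  rows 8-15 [p,q,r=001]: 10101010  (ones: 4)
  rows 16-23 [p,q,r=010]: 10011001  (ones: 4)
  rows 24-31 [p,q,r=011]: 10011001  (ones: 4)
  rows 32-39 [p,q,r=100]: 10101010  (ones: 4)
  rows 40-47 [p,q,r=101]: 11111010  (ones: 6)
  rows 48-55 [p,q,r=110]: 10101010  (ones: 4)
  rows 56-63 [p,q,r=111]: 11111010  (ones: 6)
Disagreements = 4+4+4+4+4+6+4+6 = 36

36


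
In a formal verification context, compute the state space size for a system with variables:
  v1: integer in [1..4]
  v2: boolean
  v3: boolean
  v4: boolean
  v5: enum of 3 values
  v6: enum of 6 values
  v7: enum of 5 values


State space = product of domain sizes of all variables.
Domain sizes:
  v1 (integer in [1..4]): 4
  v2 (boolean): 2
  v3 (boolean): 2
  v4 (boolean): 2
  v5 (enum of 3 values): 3
  v6 (enum of 6 values): 6
  v7 (enum of 5 values): 5
Product = 4 * 2 * 2 * 2 * 3 * 6 * 5 = 2880

2880


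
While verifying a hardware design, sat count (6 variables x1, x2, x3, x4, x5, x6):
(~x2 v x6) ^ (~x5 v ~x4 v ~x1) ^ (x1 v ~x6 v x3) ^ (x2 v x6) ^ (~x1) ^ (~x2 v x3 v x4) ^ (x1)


CNF with 7 clauses over 6 vars (64 assignments).
An assignment satisfies CNF iff every clause has >=1 true literal.
Check each row (bits = x1,x2,x3,x4,x5,x6; clause T/F shown):
  row 0 [000000]: clauses=TTTFTTF -> 0
  row 1 [000001]: clauses=TTFTTTF -> 0
  row 2 [000010]: clauses=TTTFTTF -> 0
  row 3 [000011]: clauses=TTFTTTF -> 0
  row 4 [000100]: clauses=TTTFTTF -> 0
  (every remaining row is evaluated the same way; all 64 results are listed next)
Full result column, 8 rows per line (x1,x2,x3 fixed per line; x4,x5,x6 runs 000..111 left to right):
  rows 0-7 [x1,x2,x3=000]: 00000000  (ones: 0)
  rows 8-15 [x1,x2,x3=001]: 00000000  (ones: 0)
  rows 16-23 [x1,x2,x3=010]: 00000000  (ones: 0)
  rows 24-31 [x1,x2,x3=011]: 00000000  (ones: 0)
  rows 32-39 [x1,x2,x3=100]: 00000000  (ones: 0)
  rows 40-47 [x1,x2,x3=101]: 00000000  (ones: 0)
  rows 48-55 [x1,x2,x3=110]: 00000000  (ones: 0)
  rows 56-63 [x1,x2,x3=111]: 00000000  (ones: 0)
Satisfying assignments = 0+0+0+0+0+0+0+0 = 0

0


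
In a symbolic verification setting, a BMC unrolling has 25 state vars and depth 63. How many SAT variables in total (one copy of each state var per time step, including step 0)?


BMC unrolls to depth k, creating one copy of each state var for steps 0..k.
Step count = 63 + 1 = 64 (steps 0 through 63)
Vars per step = 25
Total = 25 * 64 = 1600

1600


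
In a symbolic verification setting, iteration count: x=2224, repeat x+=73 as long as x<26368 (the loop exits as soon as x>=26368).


Step 1: x goes from 2224 toward 26368 by 73; the body runs while x<26368, so iterations = ceil((bound-start)/step)
Step 2: Distance=24144
Step 3: ceil(24144/73)=331

331


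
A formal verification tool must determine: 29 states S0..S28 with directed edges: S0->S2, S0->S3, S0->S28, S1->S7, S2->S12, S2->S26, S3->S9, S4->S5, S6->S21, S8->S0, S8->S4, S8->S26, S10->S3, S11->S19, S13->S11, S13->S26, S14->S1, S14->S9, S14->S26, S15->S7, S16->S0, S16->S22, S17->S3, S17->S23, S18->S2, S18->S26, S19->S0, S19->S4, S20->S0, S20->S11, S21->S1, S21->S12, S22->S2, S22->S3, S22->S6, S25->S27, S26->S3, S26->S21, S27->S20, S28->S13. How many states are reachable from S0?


BFS from S0:
  layer 0: {S0}
  layer 1: {S2, S3, S28}
  layer 2: {S9, S12, S13, S26}
  layer 3: {S11, S21}
  layer 4: {S1, S19}
  layer 5: {S4, S7}
  layer 6: {S5}
Reachable set: {S0, S1, S2, S3, S4, S5, S7, S9, S11, S12, S13, S19, S21, S26, S28}
Count = 15

15


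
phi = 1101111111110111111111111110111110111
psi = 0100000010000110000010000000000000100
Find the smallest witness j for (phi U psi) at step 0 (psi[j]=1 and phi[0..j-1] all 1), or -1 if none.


(phi U psi) at 0: need smallest j with psi[j]=1 and phi[i]=1 for all i in [0,j).
Scan from step 0:
  step 0: phi=1, psi=0 -> continue
  step 1: psi=1 and phi held for [0,1) -> witness found
Witness step = 1

1


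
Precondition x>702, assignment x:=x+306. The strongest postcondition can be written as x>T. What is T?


Formula: sp(P, x:=E) = exists old_x. (x = E[old_x/x]) AND P[old_x/x] (old_x is the value of x before the assignment; eliminate old_x by solving x = E[old_x/x] for old_x)
Step 1: Precondition P: x>702, i.e. old_x > 702
Step 2: Assignment gives x = old_x + 306, so old_x = x - 306
Step 3: Substitute into P: x - 306 > 702
Step 4: Simplify: x > 702+306 = 1008

1008


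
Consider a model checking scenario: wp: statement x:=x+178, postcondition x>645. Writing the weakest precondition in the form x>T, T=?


Formula: wp(x:=E, P) = P[E/x] (substitute E for x in postcondition)
Step 1: Postcondition: x>645
Step 2: Substitute x+178 for x: x+178>645
Step 3: Solve for x: x > 645-178 = 467

467


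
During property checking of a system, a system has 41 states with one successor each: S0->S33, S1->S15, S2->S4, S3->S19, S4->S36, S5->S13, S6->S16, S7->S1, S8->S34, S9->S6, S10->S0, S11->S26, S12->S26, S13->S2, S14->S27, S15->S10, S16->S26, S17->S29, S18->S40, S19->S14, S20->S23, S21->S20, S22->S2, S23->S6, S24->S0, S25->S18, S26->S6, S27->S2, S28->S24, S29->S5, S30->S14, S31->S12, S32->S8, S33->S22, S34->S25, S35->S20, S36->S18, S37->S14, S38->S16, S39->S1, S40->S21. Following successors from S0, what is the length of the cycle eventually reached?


Trace from S0 until a state repeats:
  S0 -> S33 -> S22 -> S2 -> S4 -> S36 -> S18 -> S40 -> S21 -> S20 -> S23 -> S6 -> S16 -> S26 -> S6
S6 first seen at step 11, revisited at step 14.
Cycle length = 14 - 11 = 3

3


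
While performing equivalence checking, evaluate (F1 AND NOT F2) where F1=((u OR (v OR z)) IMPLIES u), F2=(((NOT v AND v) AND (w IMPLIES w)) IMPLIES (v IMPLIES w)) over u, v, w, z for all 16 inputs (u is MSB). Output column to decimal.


F1 = ((u OR (v OR z)) IMPLIES u)
F2 = (((NOT v AND v) AND (w IMPLIES w)) IMPLIES (v IMPLIES w))
Counterexample to F1=>F2 is where F1=1 and F2=0.
Evaluate each row (bits = u,v,w,z, MSB first):
  row 0 [0000]: F1=1 F2=1 -> F1&~F2 -> 0
  row 1 [0001]: F1=0 F2=1 -> F1&~F2 -> 0
  row 2 [0010]: F1=1 F2=1 -> F1&~F2 -> 0
  row 3 [0011]: F1=0 F2=1 -> F1&~F2 -> 0
  row 4 [0100]: F1=0 F2=1 -> F1&~F2 -> 0
  row 5 [0101]: F1=0 F2=1 -> F1&~F2 -> 0
  row 6 [0110]: F1=0 F2=1 -> F1&~F2 -> 0
  row 7 [0111]: F1=0 F2=1 -> F1&~F2 -> 0
  row 8 [1000]: F1=1 F2=1 -> F1&~F2 -> 0
  row 9 [1001]: F1=1 F2=1 -> F1&~F2 -> 0
  row 10 [1010]: F1=1 F2=1 -> F1&~F2 -> 0
  row 11 [1011]: F1=1 F2=1 -> F1&~F2 -> 0
  row 12 [1100]: F1=1 F2=1 -> F1&~F2 -> 0
  row 13 [1101]: F1=1 F2=1 -> F1&~F2 -> 0
  row 14 [1110]: F1=1 F2=1 -> F1&~F2 -> 0
  row 15 [1111]: F1=1 F2=1 -> F1&~F2 -> 0
Full result column, 4 rows per line (u,v fixed per line; w,z runs 00..11 left to right):
  rows 0-3 [u,v=00]: 0000  = hex 0
  rows 4-7 [u,v=01]: 0000  = hex 0
  rows 8-11 [u,v=10]: 0000  = hex 0
  rows 12-15 [u,v=11]: 0000  = hex 0
Counterexample vector (row 0 .. row 15) = 0000000000000000
Output column grouped in 4s = 0000 0000 0000 0000 = 0x0000
Convert to decimal digit by digit (value = value*16 + digit):
  0 -> 0
  0*16 + 0 = 0
  0*16 + 0 = 0
  0*16 + 0 = 0
Decimal = 0

0
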